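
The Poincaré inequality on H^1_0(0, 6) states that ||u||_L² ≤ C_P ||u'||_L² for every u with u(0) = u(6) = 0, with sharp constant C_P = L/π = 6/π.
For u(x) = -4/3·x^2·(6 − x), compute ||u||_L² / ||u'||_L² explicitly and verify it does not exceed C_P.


||u||_L² / ||u'||_L² = 3*sqrt(14)/7 < C_P = 6/π.

u(x) = -4/3·x^2·(6 − x), so u'(x) = 4*x*(x - 4).
u(x) = -4/3·x^2·(6 − x) vanishes at x = 0 and x = 6, so u ∈ H^1_0(0, 6). Differentiate via the product rule and integrate the resulting polynomials term by term.
  ∫_0^6 u² dx = ∫_0^6 (16*x^6/9 - 64*x^5/3 + 64*x^4) dx. Term by term:
    ∫_0^6 16*x^6/9 dx = 497664/7;  ∫_0^6 -64*x^5/3 dx = -165888;  ∫_0^6 64*x^4 dx = 497664/5.
  Sum: 497664/7 − 165888 + 497664/5 = 165888/35.
  ∫_0^6 (u')² dx = ∫_0^6 (16*x^4 - 128*x^3 + 256*x^2) dx. Term by term:
    ∫_0^6 16*x^4 dx = 124416/5;  ∫_0^6 -128*x^3 dx = -41472;  ∫_0^6 256*x^2 dx = 18432.
  Sum: 124416/5 − 41472 + 18432 = 9216/5.
∫_0^6 u² dx = 165888/35, so ||u||_L² = 288*sqrt(70)/35.
∫_0^6 (u')² dx = 9216/5, so ||u'||_L² = 96*sqrt(5)/5.
Ratio ||u||_L² / ||u'||_L² = 3*sqrt(14)/7.
Sharp Poincaré constant on H^1_0(0, 6) is C_P = L/π = 6/π, achieved by sin(π/6·x).
A polynomial bump cannot attain the sharp Poincaré constant (only the first sine eigenfunction does), so the ratio is strictly less than C_P, consistent with ||u||_L² ≤ C_P ||u'||_L².


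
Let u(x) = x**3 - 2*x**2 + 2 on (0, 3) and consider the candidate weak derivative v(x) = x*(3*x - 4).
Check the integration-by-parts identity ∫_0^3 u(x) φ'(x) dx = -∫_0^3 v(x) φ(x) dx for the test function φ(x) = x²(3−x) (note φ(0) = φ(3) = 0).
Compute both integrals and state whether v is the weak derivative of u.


LHS = -243/10, RHS = -243/10. Yes, v = u' weakly.

u(x) = x**3 - 2*x**2 + 2, classical derivative u'(x) = 3*x**2 - 4*x.
φ(x) = x²(3−x), so φ'(x) = 3*x*(2 - x).
Note φ(0) = φ(3) = 0, so the boundary term u·φ vanishes.
LHS = ∫_0^3 u(x) φ'(x) dx = ∫_0^3 (-3*x^5 + 12*x^4 - 12*x^3 - 6*x^2 + 12*x) dx. Term by term:
  ∫_0^3 -3*x^5 dx = -729/2;  ∫_0^3 12*x^4 dx = 2916/5;  ∫_0^3 -12*x^3 dx = -243;
  ∫_0^3 -6*x^2 dx = -54;  ∫_0^3 12*x dx = 54.
Sum: -729/2 + 2916/5 − 243 − 54 + 54 = -243/10.
So LHS = -243/10.
∫_0^3 v(x) φ(x) dx = ∫_0^3 (-3*x^5 + 13*x^4 - 12*x^3) dx. Term by term:
  ∫_0^3 -3*x^5 dx = -729/2;  ∫_0^3 13*x^4 dx = 3159/5;  ∫_0^3 -12*x^3 dx = -243.
Sum: -729/2 + 3159/5 − 243 = 243/10.
So RHS = -∫_0^3 v(x) φ(x) dx = -243/10.
LHS = RHS, so the identity holds for this test φ.
Moreover u is smooth here and v(x) = u'(x) = 3*x**2 - 4*x pointwise, so the identity holds for every test function. Hence v is the weak derivative of u.


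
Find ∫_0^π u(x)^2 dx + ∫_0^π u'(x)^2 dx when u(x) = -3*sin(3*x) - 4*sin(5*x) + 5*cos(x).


||u||_{H^1(0,π)}^2 = 278*π

u'(x) = -5*sin(x) - 9*cos(3*x) - 20*cos(5*x).
Expand u² and (u')² and integrate term by term on (0, π), using: for integers n ≥ 1, ∫_0^π sin²(nx) dx = ∫_0^π cos²(nx) dx = π/2; for n ≠ n', ∫_0^π sin(nx)sin(n'x) dx = ∫_0^π cos(nx)cos(n'x) dx = 0; and by product-to-sum, ∫_0^π sin(nx)cos(n'x) dx = ½∫_0^π [sin((n+n')x) + sin((n−n')x)] dx, which is 0 when n+n' is even and 2n/(n²−n'²) when n+n' is odd (it need not vanish on (0, π)).
  u² squared terms: (-4)²·∫sin(5x)² dx = 16·π/2 = 8*π;  (-3)²·∫sin(3x)² dx = 9·π/2 = 9*π/2;  (5)²·∫cos(x)² dx = 25·π/2 = 25*π/2.
  u² cross terms: 2·(-4)·(-3)·∫sin(5x)·sin(3x) dx = 24·(0) = 0;  2·(-4)·(5)·∫sin(5x)·cos(x) dx = -40·(0) = 0;  2·(-3)·(5)·∫sin(3x)·cos(x) dx = -30·(0) = 0.
  So ∫_0^π u² dx = 8*π + 9*π/2 + 25*π/2 + 0 + 0 + 0 = 25*π.
  (u')² squared terms: (-20)²·∫cos(5x)² dx = 400·π/2 = 200*π;  (-9)²·∫cos(3x)² dx = 81·π/2 = 81*π/2;  (-5)²·∫sin(x)² dx = 25·π/2 = 25*π/2.
  (u')² cross terms: 2·(-20)·(-9)·∫cos(5x)·cos(3x) dx = 360·(0) = 0;  2·(-20)·(-5)·∫cos(5x)·sin(x) dx = 200·(0) = 0;  2·(-9)·(-5)·∫cos(3x)·sin(x) dx = 90·(0) = 0.
  So ∫_0^π (u')² dx = 200*π + 81*π/2 + 25*π/2 + 0 + 0 + 0 = 253*π.
||u||_{H^1}^2 = (25*π) + (253*π) = 278*π.


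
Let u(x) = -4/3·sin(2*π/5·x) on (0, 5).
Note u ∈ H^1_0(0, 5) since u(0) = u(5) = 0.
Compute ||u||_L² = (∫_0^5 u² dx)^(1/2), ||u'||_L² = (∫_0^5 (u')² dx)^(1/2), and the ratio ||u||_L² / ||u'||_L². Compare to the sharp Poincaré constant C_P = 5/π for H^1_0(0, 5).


||u||_L² / ||u'||_L² = 5/(2*π) < C_P = 5/π.

u(x) = -4/3·sin(2*π/5·x), so u'(x) = -8*π*cos(2*π*x/5)/15.
Writing u(x) = A·sin(kπx/L) with A = -4/3 and k = 2, use ∫_0^L sin²(kπx/L) dx = L/2 and ∫_0^L cos²(kπx/L) dx = L/2.
u² = 16/9·sin²(2*π/5·x) and (u')² = 64*π^2/225·cos²(2*π/5·x), and each of sin², cos² integrates to L/2 = 5/2 over (0, 5).
∫_0^5 u² dx = 40/9, so ||u||_L² = 2*sqrt(10)/3.
∫_0^5 (u')² dx = 32*π^2/45, so ||u'||_L² = 4*sqrt(10)*π/15.
Ratio ||u||_L² / ||u'||_L² = 5/(2*π).
Sharp Poincaré constant on H^1_0(0, 5) is C_P = L/π = 5/π, achieved by sin(π/5·x).
This is the k = 2 harmonic; the ratio L/(kπ) is strictly less than C_P = L/π, consistent with the sharp inequality ||u||_L² ≤ C_P ||u'||_L².


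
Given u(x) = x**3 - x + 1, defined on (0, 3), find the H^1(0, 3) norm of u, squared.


||u||_{H^1}^2 = 45159/70

The H^1 norm (squared) on an interval (0, L) is
  ||u||_{H^1}^2 = ∫_0^L u(x)^2 dx + ∫_0^L u'(x)^2 dx.
Compute u'(x) = 3*x**2 - 1.
Then u(x)^2 = x**6 - 2*x**4 + 2*x**3 + x**2 - 2*x + 1 and u'(x)^2 = 9*x**4 - 6*x**2 + 1.
Integrate each monomial from 0 to 3 using ∫_0^3 c·x^n dx = c·3^(n+1)/(n+1):
  ∫_0^3 u(x)^2 dx = ∫_0^3 (x^6 - 2*x^4 + 2*x^3 + x^2 - 2*x + 1) dx. Term by term:
    ∫_0^3 x^6 dx = 2187/7;  ∫_0^3 -2*x^4 dx = -486/5;  ∫_0^3 2*x^3 dx = 81/2;
    ∫_0^3 x^2 dx = 9;  ∫_0^3 -2*x dx = -9;  ∫_0^3 1 dx = 3.
  Sum: 2187/7 − 486/5 + 81/2 + 9 − 9 + 3 = 18111/70.
  ∫_0^3 u'(x)^2 dx = ∫_0^3 (9*x^4 - 6*x^2 + 1) dx. Term by term:
    ∫_0^3 9*x^4 dx = 2187/5;  ∫_0^3 -6*x^2 dx = -54;  ∫_0^3 1 dx = 3.
  Sum: 2187/5 − 54 + 3 = 1932/5.
Adding: ||u||_{H^1}^2 = 18111/70 + 1932/5 = 45159/70.


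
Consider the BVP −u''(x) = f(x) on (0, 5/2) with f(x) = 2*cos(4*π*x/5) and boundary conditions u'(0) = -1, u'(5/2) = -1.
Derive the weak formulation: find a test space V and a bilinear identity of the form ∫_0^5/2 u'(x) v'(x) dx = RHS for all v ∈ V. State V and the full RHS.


V = H^1(0, 5/2) (v unrestricted at boundary; u is determined up to an additive constant); weak form: ∫_0^5/2 u'v' dx = ∫_0^5/2 (2*cos(4*π*x/5)) v dx − v(5/2) + v(0) for all v ∈ V.

Multiply both sides by a test function v and integrate from 0 to 5/2:
  ∫_0^5/2 −u''(x) v(x) dx = ∫_0^5/2 f(x) v(x) dx.
Integrate the LHS by parts once:
  ∫_0^5/2 −u'' v dx = −[u'(x) v(x)]_0^5/2 + ∫_0^5/2 u'(x) v'(x) dx.
Thus ∫_0^5/2 u'(x) v'(x) dx = ∫_0^5/2 f(x) v(x) dx + [u'(x) v(x)]_0^5/2.
Choose V so that boundary terms are either known or forced to vanish.
u has inhomogeneous Neumann u'(0) = -1, u'(5/2) = -1. [u' v]_0^5/2 = (-1)·v(5/2) − (-1)·v(0) = − v(5/2) + v(0). Take V = H^1(0, 5/2); boundary term becomes part of RHS.
Weak formulation: find u (satisfying any essential BC) such that ∫_0^5/2 u'(x) v'(x) dx = ∫_0^5/2 f v dx − v(5/2) + v(0) for all v ∈ V (Neumann data are natural BCs: they enter the RHS as boundary terms).
Substituting f(x) = 2*cos(4*π*x/5), the right-hand side is ∫_0^5/2 (2*cos(4*π*x/5)) v dx − v(5/2) + v(0).
Compatibility check (pure Neumann): taking v ≡ 1 ∈ V gives 0 = ∫_0^5/2 f dx + (-1) − (-1), i.e. ∫_0^5/2 f dx must equal u'(0) − u'(5/2) = 0. Indeed ∫_0^5/2 (2*cos(4*π*x/5)) dx = 0, so the data are compatible. The solution is then unique only up to an additive constant (fix it e.g. by requiring ∫_0^5/2 u dx = 0).


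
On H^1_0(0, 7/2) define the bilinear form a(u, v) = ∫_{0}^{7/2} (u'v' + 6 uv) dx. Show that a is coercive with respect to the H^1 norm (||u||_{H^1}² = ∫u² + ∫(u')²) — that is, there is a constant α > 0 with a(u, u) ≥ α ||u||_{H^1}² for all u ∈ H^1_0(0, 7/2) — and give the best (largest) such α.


α = 1

Coercivity of a(·,·) on H^1_0(0, 7/2) means a(u, u) ≥ α ||u||_{H^1}² for every u ∈ H^1_0.
The interval has length L = 7/2, and Poincaré/coercivity depend only on L. Here a(u, u) = ∫(u')² + (6)·∫u².
Here c = 6 ≥ 1, so a(u,u) = ∫(u')² + c∫u² ≥ ∫(u')² + ∫u² = ||u||_{H^1}², i.e. α = 1 works. No larger α is possible: a(u,u) ≥ α||u||_{H^1}² means (1−α)∫(u')² ≥ (α−c)∫u², and for the modes u_n = sin(nπ(x−x₀)/L) (x₀ the left endpoint) one has ∫u_n²/∫(u_n')² = (L/(nπ))² → 0, so a(u_n,u_n)/||u_n||_{H^1}² → 1. Hence the optimal constant is α = 1.
Therefore α = 1.


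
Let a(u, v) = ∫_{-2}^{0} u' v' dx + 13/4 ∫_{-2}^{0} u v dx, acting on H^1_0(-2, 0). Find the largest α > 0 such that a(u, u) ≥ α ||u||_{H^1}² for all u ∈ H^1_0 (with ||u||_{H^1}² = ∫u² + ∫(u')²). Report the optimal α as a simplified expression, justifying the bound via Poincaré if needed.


α = 1

Coercivity of a(·,·) on H^1_0(-2, 0) means a(u, u) ≥ α ||u||_{H^1}² for every u ∈ H^1_0.
The interval has length L = 2, and Poincaré/coercivity depend only on L. Here a(u, u) = ∫(u')² + (13/4)·∫u².
Here c = 13/4 ≥ 1, so a(u,u) = ∫(u')² + c∫u² ≥ ∫(u')² + ∫u² = ||u||_{H^1}², i.e. α = 1 works. No larger α is possible: a(u,u) ≥ α||u||_{H^1}² means (1−α)∫(u')² ≥ (α−c)∫u², and for the modes u_n = sin(nπ(x−x₀)/L) (x₀ the left endpoint) one has ∫u_n²/∫(u_n')² = (L/(nπ))² → 0, so a(u_n,u_n)/||u_n||_{H^1}² → 1. Hence the optimal constant is α = 1.
Therefore α = 1.


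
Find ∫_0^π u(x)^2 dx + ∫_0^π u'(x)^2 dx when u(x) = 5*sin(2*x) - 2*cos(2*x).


||u||_{H^1(0,π)}^2 = 145*π/2

u'(x) = 4*sin(2*x) + 10*cos(2*x).
Expand u² and (u')² and integrate term by term on (0, π), using: for integers n ≥ 1, ∫_0^π sin²(nx) dx = ∫_0^π cos²(nx) dx = π/2; for n ≠ n', ∫_0^π sin(nx)sin(n'x) dx = ∫_0^π cos(nx)cos(n'x) dx = 0; and by product-to-sum, ∫_0^π sin(nx)cos(n'x) dx = ½∫_0^π [sin((n+n')x) + sin((n−n')x)] dx, which is 0 when n+n' is even and 2n/(n²−n'²) when n+n' is odd (it need not vanish on (0, π)).
  u² squared terms: (-2)²·∫cos(2x)² dx = 4·π/2 = 2*π;  (5)²·∫sin(2x)² dx = 25·π/2 = 25*π/2.
  u² cross terms: 2·(-2)·(5)·∫cos(2x)·sin(2x) dx = -20·(0) = 0.
  So ∫_0^π u² dx = 2*π + 25*π/2 + 0 = 29*π/2.
  (u')² squared terms: (4)²·∫sin(2x)² dx = 16·π/2 = 8*π;  (10)²·∫cos(2x)² dx = 100·π/2 = 50*π.
  (u')² cross terms: 2·(4)·(10)·∫sin(2x)·cos(2x) dx = 80·(0) = 0.
  So ∫_0^π (u')² dx = 8*π + 50*π + 0 = 58*π.
||u||_{H^1}^2 = (29*π/2) + (58*π) = 145*π/2.


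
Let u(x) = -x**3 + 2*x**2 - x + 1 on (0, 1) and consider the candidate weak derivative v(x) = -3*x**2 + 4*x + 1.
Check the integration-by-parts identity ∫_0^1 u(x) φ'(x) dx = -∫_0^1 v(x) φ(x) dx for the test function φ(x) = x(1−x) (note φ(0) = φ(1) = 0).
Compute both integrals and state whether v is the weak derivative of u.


LHS = -1/60, RHS = -7/20. No, v is not the weak derivative of u.

u(x) = -x**3 + 2*x**2 - x + 1, classical derivative u'(x) = -3*x**2 + 4*x - 1.
φ(x) = x(1−x), so φ'(x) = 1 - 2*x.
Note φ(0) = φ(1) = 0, so the boundary term u·φ vanishes.
LHS = ∫_0^1 u(x) φ'(x) dx = ∫_0^1 (2*x^4 - 5*x^3 + 4*x^2 - 3*x + 1) dx. Term by term:
  ∫_0^1 2*x^4 dx = 2/5;  ∫_0^1 -5*x^3 dx = -5/4;  ∫_0^1 4*x^2 dx = 4/3;
  ∫_0^1 -3*x dx = -3/2;  ∫_0^1 1 dx = 1.
Sum: 2/5 − 5/4 + 4/3 − 3/2 + 1 = -1/60.
So LHS = -1/60.
∫_0^1 v(x) φ(x) dx = ∫_0^1 (3*x^4 - 7*x^3 + 3*x^2 + x) dx. Term by term:
  ∫_0^1 3*x^4 dx = 3/5;  ∫_0^1 -7*x^3 dx = -7/4;  ∫_0^1 3*x^2 dx = 1;
  ∫_0^1 x dx = 1/2.
Sum: 3/5 − 7/4 + 1 + 1/2 = 7/20.
So RHS = -∫_0^1 v(x) φ(x) dx = -7/20.
LHS − RHS = 1/3 ≠ 0, so the identity fails.
(For a valid weak derivative the identity must hold for EVERY test function, in particular this one. The failure shows v is NOT the weak derivative of u.)
Correct weak derivative would be u'(x) = -3*x**2 + 4*x - 1.


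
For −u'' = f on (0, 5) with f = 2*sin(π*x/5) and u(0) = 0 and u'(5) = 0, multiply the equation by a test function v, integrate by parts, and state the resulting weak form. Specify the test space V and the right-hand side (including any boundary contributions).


V = {v ∈ H^1(0, 5) : v(0) = 0} (test functions vanish at x = 0 where u is specified); weak form: ∫_0^5 u'v' dx = ∫_0^5 (2*sin(π*x/5)) v dx for all v ∈ V.

Multiply both sides by a test function v and integrate from 0 to 5:
  ∫_0^5 −u''(x) v(x) dx = ∫_0^5 f(x) v(x) dx.
Integrate the LHS by parts once:
  ∫_0^5 −u'' v dx = −[u'(x) v(x)]_0^5 + ∫_0^5 u'(x) v'(x) dx.
Thus ∫_0^5 u'(x) v'(x) dx = ∫_0^5 f(x) v(x) dx + [u'(x) v(x)]_0^5.
Choose V so that boundary terms are either known or forced to vanish.
Mixed BC: u(0) = 0 (Dirichlet) and u'(5) = 0 (Neumann). Define V = {v ∈ H^1(0, 5) : v(0) = 0}. Then [u' v]_0^5 = u'(5)·v(5) − u'(0)·0 = 0.
Weak formulation: find u (satisfying any essential BC) such that ∫_0^5 u'(x) v'(x) dx = ∫_0^5 f v dx for all v ∈ V (Dirichlet at 0 absorbed into V; the Neumann datum at x = 5 is zero, so no boundary term remains).
Substituting f(x) = 2*sin(π*x/5), the right-hand side is ∫_0^5 (2*sin(π*x/5)) v dx.


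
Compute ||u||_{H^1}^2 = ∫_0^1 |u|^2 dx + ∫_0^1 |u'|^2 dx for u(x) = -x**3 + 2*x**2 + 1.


||u||_{H^1}^2 = 227/70

The H^1 norm (squared) on an interval (0, L) is
  ||u||_{H^1}^2 = ∫_0^L u(x)^2 dx + ∫_0^L u'(x)^2 dx.
Compute u'(x) = -3*x**2 + 4*x.
Then u(x)^2 = x**6 - 4*x**5 + 4*x**4 - 2*x**3 + 4*x**2 + 1 and u'(x)^2 = 9*x**4 - 24*x**3 + 16*x**2.
Integrate each monomial from 0 to 1 using ∫_0^1 c·x^n dx = c·1^(n+1)/(n+1):
  ∫_0^1 u(x)^2 dx = ∫_0^1 (x^6 - 4*x^5 + 4*x^4 - 2*x^3 + 4*x^2 + 1) dx. Term by term:
    ∫_0^1 x^6 dx = 1/7;  ∫_0^1 -4*x^5 dx = -2/3;  ∫_0^1 4*x^4 dx = 4/5;
    ∫_0^1 -2*x^3 dx = -1/2;  ∫_0^1 4*x^2 dx = 4/3;  ∫_0^1 1 dx = 1.
  Sum: 1/7 − 2/3 + 4/5 − 1/2 + 4/3 + 1 = 443/210.
  ∫_0^1 u'(x)^2 dx = ∫_0^1 (9*x^4 - 24*x^3 + 16*x^2) dx. Term by term:
    ∫_0^1 9*x^4 dx = 9/5;  ∫_0^1 -24*x^3 dx = -6;  ∫_0^1 16*x^2 dx = 16/3.
  Sum: 9/5 − 6 + 16/3 = 17/15.
Adding: ||u||_{H^1}^2 = 443/210 + 17/15 = 227/70.


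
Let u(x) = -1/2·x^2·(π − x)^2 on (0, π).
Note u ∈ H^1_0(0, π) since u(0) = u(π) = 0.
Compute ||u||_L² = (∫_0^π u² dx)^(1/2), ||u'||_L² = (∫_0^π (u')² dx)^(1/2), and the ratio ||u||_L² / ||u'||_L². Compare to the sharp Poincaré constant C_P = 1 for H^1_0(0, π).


||u||_L² / ||u'||_L² = sqrt(3)*π/6 < C_P = 1.

u(x) = -1/2·x^2·(π − x)^2, so u'(x) = x*(x*(π - x) - (x - π)^2).
u(x) = -1/2·x^2·(π − x)^2 vanishes at x = 0 and x = π, so u ∈ H^1_0(0, π). Differentiate via the product rule and integrate the resulting polynomials term by term.
  ∫_0^π u² dx = ∫_0^π (x^8/4 - π*x^7 + 3*π^2*x^6/2 - π^3*x^5 + π^4*x^4/4) dx. Term by term:
    ∫_0^π x^8/4 dx = π^9/36;  ∫_0^π -π*x^7 dx = -π^9/8;  ∫_0^π 3*π^2*x^6/2 dx = 3*π^9/14;
    ∫_0^π -π^3*x^5 dx = -π^9/6;  ∫_0^π π^4*x^4/4 dx = π^9/20.
  Sum: π^9/36 − π^9/8 + 3*π^9/14 − π^9/6 + π^9/20 = π^9/2520.
  ∫_0^π (u')² dx = ∫_0^π (4*x^6 - 12*π*x^5 + 13*π^2*x^4 - 6*π^3*x^3 + π^4*x^2) dx. Term by term:
    ∫_0^π 4*x^6 dx = 4*π^7/7;  ∫_0^π -12*π*x^5 dx = -2*π^7;  ∫_0^π 13*π^2*x^4 dx = 13*π^7/5;
    ∫_0^π -6*π^3*x^3 dx = -3*π^7/2;  ∫_0^π π^4*x^2 dx = π^7/3.
  Sum: 4*π^7/7 − 2*π^7 + 13*π^7/5 − 3*π^7/2 + π^7/3 = π^7/210.
∫_0^π u² dx = π^9/2520, so ||u||_L² = sqrt(70)*π^(9/2)/420.
∫_0^π (u')² dx = π^7/210, so ||u'||_L² = sqrt(210)*π^(7/2)/210.
Ratio ||u||_L² / ||u'||_L² = sqrt(3)*π/6.
Sharp Poincaré constant on H^1_0(0, π) is C_P = L/π = 1, achieved by sin(x).
A polynomial bump cannot attain the sharp Poincaré constant (only the first sine eigenfunction does), so the ratio is strictly less than C_P, consistent with ||u||_L² ≤ C_P ||u'||_L².


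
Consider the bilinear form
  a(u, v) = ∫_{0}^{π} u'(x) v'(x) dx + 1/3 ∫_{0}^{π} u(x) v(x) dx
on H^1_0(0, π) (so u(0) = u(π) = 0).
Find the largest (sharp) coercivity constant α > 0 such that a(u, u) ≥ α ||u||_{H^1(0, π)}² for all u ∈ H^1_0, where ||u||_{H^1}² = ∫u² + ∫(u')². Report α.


α = 2/3

Coercivity of a(·,·) on H^1_0(0, π) means a(u, u) ≥ α ||u||_{H^1}² for every u ∈ H^1_0.
The interval has length L = π, and Poincaré/coercivity depend only on L. Here a(u, u) = ∫(u')² + (1/3)·∫u².
Here 0 < c = 1/3 < 1. The condition a(u,u) ≥ α||u||_{H^1}² reads (1−α)∫(u')² ≥ (α−c)∫u². Any admissible α is ≤ 1 (rapidly oscillating u have ∫u²/∫(u')² → 0), and α = 1 would force 0 ≥ (1−c)∫u², impossible since c < 1; so 1−α > 0. By the sharp Poincaré inequality on H^1_0 of an interval of length L, ∫(u')² ≥ (π/L)²∫u² with equality for the first sine mode sin(π(x−x₀)/L) (x₀ the left endpoint), so the inequality holds for all u iff (1−α)(π/L)² ≥ α − c, i.e. α ≤ ((π/L)² + c)/((π/L)² + 1) = (1 + c(L/π)²)/(1 + (L/π)²). With (π/L)² = 1 and c = 1/3, the largest admissible constant is α = ((π/L)² + c)/((π/L)² + 1).
Simplifying, α = 2/3.


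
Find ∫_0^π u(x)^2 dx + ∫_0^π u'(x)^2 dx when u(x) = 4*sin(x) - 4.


||u||_{H^1(0,π)}^2 = -64 + 32*π

u'(x) = 4*cos(x).
Expand u² and (u')² and integrate term by term on (0, π), using: for integers n ≥ 1, ∫_0^π sin²(nx) dx = ∫_0^π cos²(nx) dx = π/2; for n ≠ n', ∫_0^π sin(nx)sin(n'x) dx = ∫_0^π cos(nx)cos(n'x) dx = 0; and by product-to-sum, ∫_0^π sin(nx)cos(n'x) dx = ½∫_0^π [sin((n+n')x) + sin((n−n')x)] dx, which is 0 when n+n' is even and 2n/(n²−n'²) when n+n' is odd (it need not vanish on (0, π)). For the constant mode: ∫_0^π 1 dx = π, ∫_0^π cos(nx) dx = 0, ∫_0^π sin(nx) dx = (1−(−1)^n)/n.
  u² squared terms: (-4)²·∫1 dx = 16·π = 16*π;  (4)²·∫sin(x)² dx = 16·π/2 = 8*π.
  u² cross terms: 2·(-4)·(4)·∫1·sin(x) dx = -32·(2) = -64.
  So ∫_0^π u² dx = 16*π + 8*π − 64 = -64 + 24*π.
  (u')² squared terms: (4)²·∫cos(x)² dx = 16·π/2 = 8*π.
  So ∫_0^π (u')² dx = 8*π.
||u||_{H^1}^2 = (-64 + 24*π) + (8*π) = -64 + 32*π.


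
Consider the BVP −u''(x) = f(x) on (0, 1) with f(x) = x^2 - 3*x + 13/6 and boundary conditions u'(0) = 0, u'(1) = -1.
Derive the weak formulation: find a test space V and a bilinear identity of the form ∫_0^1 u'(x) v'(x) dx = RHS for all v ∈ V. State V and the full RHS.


V = H^1(0, 1) (v unrestricted at boundary; u is determined up to an additive constant); weak form: ∫_0^1 u'v' dx = ∫_0^1 (x^2 - 3*x + 13/6) v dx − v(1) for all v ∈ V.

Multiply both sides by a test function v and integrate from 0 to 1:
  ∫_0^1 −u''(x) v(x) dx = ∫_0^1 f(x) v(x) dx.
Integrate the LHS by parts once:
  ∫_0^1 −u'' v dx = −[u'(x) v(x)]_0^1 + ∫_0^1 u'(x) v'(x) dx.
Thus ∫_0^1 u'(x) v'(x) dx = ∫_0^1 f(x) v(x) dx + [u'(x) v(x)]_0^1.
Choose V so that boundary terms are either known or forced to vanish.
u has inhomogeneous Neumann u'(0) = 0, u'(1) = -1. [u' v]_0^1 = (-1)·v(1) − (0)·v(0) = − v(1). Take V = H^1(0, 1); boundary term becomes part of RHS.
Weak formulation: find u (satisfying any essential BC) such that ∫_0^1 u'(x) v'(x) dx = ∫_0^1 f v dx − v(1) for all v ∈ V (Neumann data are natural BCs: they enter the RHS as boundary terms).
Substituting f(x) = x^2 - 3*x + 13/6, the right-hand side is ∫_0^1 (x^2 - 3*x + 13/6) v dx − v(1).
Compatibility check (pure Neumann): taking v ≡ 1 ∈ V gives 0 = ∫_0^1 f dx + (-1) − (0), i.e. ∫_0^1 f dx must equal u'(0) − u'(1) = 1. Indeed ∫_0^1 (x^2 - 3*x + 13/6) dx = 1, so the data are compatible. The solution is then unique only up to an additive constant (fix it e.g. by requiring ∫_0^1 u dx = 0).


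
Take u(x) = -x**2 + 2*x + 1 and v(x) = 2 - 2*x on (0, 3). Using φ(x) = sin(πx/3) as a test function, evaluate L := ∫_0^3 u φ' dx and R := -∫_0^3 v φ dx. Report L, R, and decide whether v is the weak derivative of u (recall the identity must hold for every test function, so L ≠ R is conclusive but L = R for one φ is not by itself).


LHS = 6/π, RHS = 6/π. Yes, v = u' weakly.

u(x) = -x**2 + 2*x + 1, classical derivative u'(x) = 2 - 2*x.
φ(x) = sin(πx/3), so φ'(x) = π*cos(π*x/3)/3.
Note φ(0) = φ(3) = 0, so the boundary term u·φ vanishes.
LHS = ∫_0^3 u(x) φ'(x) dx = ∫_0^3 (-π*x^2*cos(π*x/3)/3 + 2*π*x*cos(π*x/3)/3 + π*cos(π*x/3)/3) dx. Term by term:
  ∫_0^3 π*cos(π*x/3)/3 dx = 0;  ∫_0^3 -π*x^2*cos(π*x/3)/3 dx = 18/π;  ∫_0^3 2*π*x*cos(π*x/3)/3 dx = -12/π.
Sum: 0 + 18/π − 12/π = 6/π.
So LHS = 6/π.
∫_0^3 v(x) φ(x) dx = ∫_0^3 (-2*x*sin(π*x/3) + 2*sin(π*x/3)) dx. Term by term:
  ∫_0^3 2*sin(π*x/3) dx = 12/π;  ∫_0^3 -2*x*sin(π*x/3) dx = -18/π.
Sum: 12/π − 18/π = -6/π.
So RHS = -∫_0^3 v(x) φ(x) dx = 6/π.
LHS = RHS, so the identity holds for this test φ.
Moreover u is smooth here and v(x) = u'(x) = 2 - 2*x pointwise, so the identity holds for every test function. Hence v is the weak derivative of u.


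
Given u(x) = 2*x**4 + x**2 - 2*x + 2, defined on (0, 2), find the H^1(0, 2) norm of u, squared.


||u||_{H^1}^2 = 478816/315

The H^1 norm (squared) on an interval (0, L) is
  ||u||_{H^1}^2 = ∫_0^L u(x)^2 dx + ∫_0^L u'(x)^2 dx.
Compute u'(x) = 8*x**3 + 2*x - 2.
Then u(x)^2 = 4*x**8 + 4*x**6 - 8*x**5 + 9*x**4 - 4*x**3 + 8*x**2 - 8*x + 4 and u'(x)^2 = 64*x**6 + 32*x**4 - 32*x**3 + 4*x**2 - 8*x + 4.
Integrate each monomial from 0 to 2 using ∫_0^2 c·x^n dx = c·2^(n+1)/(n+1):
  ∫_0^2 u(x)^2 dx = ∫_0^2 (4*x^8 + 4*x^6 - 8*x^5 + 9*x^4 - 4*x^3 + 8*x^2 - 8*x + 4) dx. Term by term:
    ∫_0^2 4*x^8 dx = 2048/9;  ∫_0^2 4*x^6 dx = 512/7;  ∫_0^2 -8*x^5 dx = -256/3;
    ∫_0^2 9*x^4 dx = 288/5;  ∫_0^2 -4*x^3 dx = -16;  ∫_0^2 8*x^2 dx = 64/3;
    ∫_0^2 -8*x dx = -16;  ∫_0^2 4 dx = 8.
  Sum: 2048/9 + 512/7 − 256/3 + 288/5 − 16 + 64/3 − 16 + 8 = 85144/315.
  ∫_0^2 u'(x)^2 dx = ∫_0^2 (64*x^6 + 32*x^4 - 32*x^3 + 4*x^2 - 8*x + 4) dx. Term by term:
    ∫_0^2 64*x^6 dx = 8192/7;  ∫_0^2 32*x^4 dx = 1024/5;  ∫_0^2 -32*x^3 dx = -128;
    ∫_0^2 4*x^2 dx = 32/3;  ∫_0^2 -8*x dx = -16;  ∫_0^2 4 dx = 8.
  Sum: 8192/7 + 1024/5 − 128 + 32/3 − 16 + 8 = 131224/105.
Adding: ||u||_{H^1}^2 = 85144/315 + 131224/105 = 478816/315.


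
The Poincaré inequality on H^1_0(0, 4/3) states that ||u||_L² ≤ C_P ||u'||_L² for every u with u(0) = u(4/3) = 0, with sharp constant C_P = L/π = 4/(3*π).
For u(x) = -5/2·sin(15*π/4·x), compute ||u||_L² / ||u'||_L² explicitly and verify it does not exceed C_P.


||u||_L² / ||u'||_L² = 4/(15*π) < C_P = 4/(3*π).

u(x) = -5/2·sin(15*π/4·x), so u'(x) = -75*π*cos(15*π*x/4)/8.
Writing u(x) = A·sin(kπx/L) with A = -5/2 and k = 5, use ∫_0^L sin²(kπx/L) dx = L/2 and ∫_0^L cos²(kπx/L) dx = L/2.
u² = 25/4·sin²(15*π/4·x) and (u')² = 5625*π^2/64·cos²(15*π/4·x), and each of sin², cos² integrates to L/2 = 2/3 over (0, 4/3).
∫_0^4/3 u² dx = 25/6, so ||u||_L² = 5*sqrt(6)/6.
∫_0^4/3 (u')² dx = 1875*π^2/32, so ||u'||_L² = 25*sqrt(6)*π/8.
Ratio ||u||_L² / ||u'||_L² = 4/(15*π).
Sharp Poincaré constant on H^1_0(0, 4/3) is C_P = L/π = 4/(3*π), achieved by sin(3*π/4·x).
This is the k = 5 harmonic; the ratio L/(kπ) is strictly less than C_P = L/π, consistent with the sharp inequality ||u||_L² ≤ C_P ||u'||_L².


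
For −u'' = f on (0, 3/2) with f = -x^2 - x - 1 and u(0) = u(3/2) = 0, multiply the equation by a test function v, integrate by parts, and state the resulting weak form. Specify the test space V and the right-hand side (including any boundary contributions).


V = H^1_0(0, 3/2) (so v(0) = v(3/2) = 0); weak form: ∫_0^3/2 u'v' dx = ∫_0^3/2 (-x^2 - x - 1) v dx for all v ∈ V.

Multiply both sides by a test function v and integrate from 0 to 3/2:
  ∫_0^3/2 −u''(x) v(x) dx = ∫_0^3/2 f(x) v(x) dx.
Integrate the LHS by parts once:
  ∫_0^3/2 −u'' v dx = −[u'(x) v(x)]_0^3/2 + ∫_0^3/2 u'(x) v'(x) dx.
Thus ∫_0^3/2 u'(x) v'(x) dx = ∫_0^3/2 f(x) v(x) dx + [u'(x) v(x)]_0^3/2.
Choose V so that boundary terms are either known or forced to vanish.
u is Dirichlet: u(0) = u(3/2) = 0. Let V = H^1_0(0, 3/2); then v(0) = v(3/2) = 0, and [u' v]_0^3/2 = 0.
Weak formulation: find u (satisfying any essential BC) such that ∫_0^3/2 u'(x) v'(x) dx = ∫_0^3/2 f v dx for all v ∈ V.
Substituting f(x) = -x^2 - x - 1, the right-hand side is ∫_0^3/2 (-x^2 - x - 1) v dx.


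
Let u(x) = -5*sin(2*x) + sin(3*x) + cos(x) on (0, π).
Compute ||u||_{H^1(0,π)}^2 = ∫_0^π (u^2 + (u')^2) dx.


||u||_{H^1(0,π)}^2 = -80/3 + 137*π/2

u'(x) = -sin(x) - 10*cos(2*x) + 3*cos(3*x).
Expand u² and (u')² and integrate term by term on (0, π), using: for integers n ≥ 1, ∫_0^π sin²(nx) dx = ∫_0^π cos²(nx) dx = π/2; for n ≠ n', ∫_0^π sin(nx)sin(n'x) dx = ∫_0^π cos(nx)cos(n'x) dx = 0; and by product-to-sum, ∫_0^π sin(nx)cos(n'x) dx = ½∫_0^π [sin((n+n')x) + sin((n−n')x)] dx, which is 0 when n+n' is even and 2n/(n²−n'²) when n+n' is odd (it need not vanish on (0, π)).
  u² squared terms: (-5)²·∫sin(2x)² dx = 25·π/2 = 25*π/2;  (1)²·∫cos(x)² dx = 1·π/2 = π/2;  (1)²·∫sin(3x)² dx = 1·π/2 = π/2.
  u² cross terms: 2·(-5)·(1)·∫sin(2x)·cos(x) dx = -10·(4/3) = -40/3;  2·(-5)·(1)·∫sin(2x)·sin(3x) dx = -10·(0) = 0;  2·(1)·(1)·∫cos(x)·sin(3x) dx = 2·(0) = 0.
  So ∫_0^π u² dx = 25*π/2 + π/2 + π/2 − 40/3 + 0 + 0 = -40/3 + 27*π/2.
  (u')² squared terms: (-1)²·∫sin(x)² dx = 1·π/2 = π/2;  (-10)²·∫cos(2x)² dx = 100·π/2 = 50*π;  (3)²·∫cos(3x)² dx = 9·π/2 = 9*π/2.
  (u')² cross terms: 2·(-1)·(-10)·∫sin(x)·cos(2x) dx = 20·(-2/3) = -40/3;  2·(-1)·(3)·∫sin(x)·cos(3x) dx = -6·(0) = 0;  2·(-10)·(3)·∫cos(2x)·cos(3x) dx = -60·(0) = 0.
  So ∫_0^π (u')² dx = π/2 + 50*π + 9*π/2 − 40/3 + 0 + 0 = -40/3 + 55*π.
||u||_{H^1}^2 = (-40/3 + 27*π/2) + (-40/3 + 55*π) = -80/3 + 137*π/2.


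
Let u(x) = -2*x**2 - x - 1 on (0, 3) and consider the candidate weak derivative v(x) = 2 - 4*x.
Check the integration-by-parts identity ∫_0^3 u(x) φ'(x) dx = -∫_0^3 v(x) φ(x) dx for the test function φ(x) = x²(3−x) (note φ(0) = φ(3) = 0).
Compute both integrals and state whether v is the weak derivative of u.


LHS = 1107/20, RHS = 351/10. No, v is not the weak derivative of u.

u(x) = -2*x**2 - x - 1, classical derivative u'(x) = -4*x - 1.
φ(x) = x²(3−x), so φ'(x) = 3*x*(2 - x).
Note φ(0) = φ(3) = 0, so the boundary term u·φ vanishes.
LHS = ∫_0^3 u(x) φ'(x) dx = ∫_0^3 (6*x^4 - 9*x^3 - 3*x^2 - 6*x) dx. Term by term:
  ∫_0^3 6*x^4 dx = 1458/5;  ∫_0^3 -9*x^3 dx = -729/4;  ∫_0^3 -3*x^2 dx = -27;
  ∫_0^3 -6*x dx = -27.
Sum: 1458/5 − 729/4 − 27 − 27 = 1107/20.
So LHS = 1107/20.
∫_0^3 v(x) φ(x) dx = ∫_0^3 (4*x^4 - 14*x^3 + 6*x^2) dx. Term by term:
  ∫_0^3 4*x^4 dx = 972/5;  ∫_0^3 -14*x^3 dx = -567/2;  ∫_0^3 6*x^2 dx = 54.
Sum: 972/5 − 567/2 + 54 = -351/10.
So RHS = -∫_0^3 v(x) φ(x) dx = 351/10.
LHS − RHS = 81/4 ≠ 0, so the identity fails.
(For a valid weak derivative the identity must hold for EVERY test function, in particular this one. The failure shows v is NOT the weak derivative of u.)
Correct weak derivative would be u'(x) = -4*x - 1.


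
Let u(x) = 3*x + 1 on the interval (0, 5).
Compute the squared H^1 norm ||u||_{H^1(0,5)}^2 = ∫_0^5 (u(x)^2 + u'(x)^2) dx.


||u||_{H^1}^2 = 500

The H^1 norm (squared) on an interval (0, L) is
  ||u||_{H^1}^2 = ∫_0^L u(x)^2 dx + ∫_0^L u'(x)^2 dx.
Compute u'(x) = 3.
Then u(x)^2 = 9*x**2 + 6*x + 1 and u'(x)^2 = 9.
Integrate each monomial from 0 to 5 using ∫_0^5 c·x^n dx = c·5^(n+1)/(n+1):
  ∫_0^5 u(x)^2 dx = ∫_0^5 (9*x^2 + 6*x + 1) dx. Term by term:
    ∫_0^5 9*x^2 dx = 375;  ∫_0^5 6*x dx = 75;  ∫_0^5 1 dx = 5.
  Sum: 375 + 75 + 5 = 455.
  ∫_0^5 u'(x)^2 dx = ∫_0^5 (9) dx. Term by term:
    ∫_0^5 9 dx = 45.
Adding: ||u||_{H^1}^2 = 455 + 45 = 500.


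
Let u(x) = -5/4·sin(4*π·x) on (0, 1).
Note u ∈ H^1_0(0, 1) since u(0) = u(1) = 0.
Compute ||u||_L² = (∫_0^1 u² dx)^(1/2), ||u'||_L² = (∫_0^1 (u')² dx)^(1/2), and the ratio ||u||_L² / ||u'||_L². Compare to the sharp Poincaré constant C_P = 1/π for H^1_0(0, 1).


||u||_L² / ||u'||_L² = 1/(4*π) < C_P = 1/π.

u(x) = -5/4·sin(4*π·x), so u'(x) = -5*π*cos(4*π*x).
Writing u(x) = A·sin(kπx/L) with A = -5/4 and k = 4, use ∫_0^L sin²(kπx/L) dx = L/2 and ∫_0^L cos²(kπx/L) dx = L/2.
u² = 25/16·sin²(4*π·x) and (u')² = 25*π^2·cos²(4*π·x), and each of sin², cos² integrates to L/2 = 1/2 over (0, 1).
∫_0^1 u² dx = 25/32, so ||u||_L² = 5*sqrt(2)/8.
∫_0^1 (u')² dx = 25*π^2/2, so ||u'||_L² = 5*sqrt(2)*π/2.
Ratio ||u||_L² / ||u'||_L² = 1/(4*π).
Sharp Poincaré constant on H^1_0(0, 1) is C_P = L/π = 1/π, achieved by sin(π·x).
This is the k = 4 harmonic; the ratio L/(kπ) is strictly less than C_P = L/π, consistent with the sharp inequality ||u||_L² ≤ C_P ||u'||_L².


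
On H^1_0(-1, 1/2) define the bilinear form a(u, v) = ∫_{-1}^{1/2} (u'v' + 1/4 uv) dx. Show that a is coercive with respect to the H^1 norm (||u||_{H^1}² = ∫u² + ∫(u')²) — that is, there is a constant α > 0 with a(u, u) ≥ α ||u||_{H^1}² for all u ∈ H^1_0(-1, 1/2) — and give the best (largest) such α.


α = (9 + 16*π^2)/(4*(9 + 4*π^2))

Coercivity of a(·,·) on H^1_0(-1, 1/2) means a(u, u) ≥ α ||u||_{H^1}² for every u ∈ H^1_0.
The interval has length L = 3/2, and Poincaré/coercivity depend only on L. Here a(u, u) = ∫(u')² + (1/4)·∫u².
Here 0 < c = 1/4 < 1. The condition a(u,u) ≥ α||u||_{H^1}² reads (1−α)∫(u')² ≥ (α−c)∫u². Any admissible α is ≤ 1 (rapidly oscillating u have ∫u²/∫(u')² → 0), and α = 1 would force 0 ≥ (1−c)∫u², impossible since c < 1; so 1−α > 0. By the sharp Poincaré inequality on H^1_0 of an interval of length L, ∫(u')² ≥ (π/L)²∫u² with equality for the first sine mode sin(π(x−x₀)/L) (x₀ the left endpoint), so the inequality holds for all u iff (1−α)(π/L)² ≥ α − c, i.e. α ≤ ((π/L)² + c)/((π/L)² + 1) = (1 + c(L/π)²)/(1 + (L/π)²). With (π/L)² = 4*π^2/9 and c = 1/4, the largest admissible constant is α = ((π/L)² + c)/((π/L)² + 1).
Simplifying, α = (9 + 16*π^2)/(4*(9 + 4*π^2)).


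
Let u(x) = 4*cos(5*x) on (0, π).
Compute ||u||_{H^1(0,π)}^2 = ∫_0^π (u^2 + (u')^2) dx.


||u||_{H^1(0,π)}^2 = 208*π

u'(x) = -20*sin(5*x).
Expand u² and (u')² and integrate term by term on (0, π), using: for integers n ≥ 1, ∫_0^π sin²(nx) dx = ∫_0^π cos²(nx) dx = π/2; for n ≠ n', ∫_0^π sin(nx)sin(n'x) dx = ∫_0^π cos(nx)cos(n'x) dx = 0; and by product-to-sum, ∫_0^π sin(nx)cos(n'x) dx = ½∫_0^π [sin((n+n')x) + sin((n−n')x)] dx, which is 0 when n+n' is even and 2n/(n²−n'²) when n+n' is odd (it need not vanish on (0, π)).
  u² squared terms: (4)²·∫cos(5x)² dx = 16·π/2 = 8*π.
  So ∫_0^π u² dx = 8*π.
  (u')² squared terms: (-20)²·∫sin(5x)² dx = 400·π/2 = 200*π.
  So ∫_0^π (u')² dx = 200*π.
||u||_{H^1}^2 = (8*π) + (200*π) = 208*π.


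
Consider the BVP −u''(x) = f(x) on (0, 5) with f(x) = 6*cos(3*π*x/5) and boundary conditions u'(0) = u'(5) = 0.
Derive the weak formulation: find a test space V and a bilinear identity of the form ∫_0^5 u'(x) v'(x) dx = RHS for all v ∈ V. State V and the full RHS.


V = H^1(0, 5) (no boundary constraint on v; u is determined up to an additive constant); weak form: ∫_0^5 u'v' dx = ∫_0^5 (6*cos(3*π*x/5)) v dx for all v ∈ V.

Multiply both sides by a test function v and integrate from 0 to 5:
  ∫_0^5 −u''(x) v(x) dx = ∫_0^5 f(x) v(x) dx.
Integrate the LHS by parts once:
  ∫_0^5 −u'' v dx = −[u'(x) v(x)]_0^5 + ∫_0^5 u'(x) v'(x) dx.
Thus ∫_0^5 u'(x) v'(x) dx = ∫_0^5 f(x) v(x) dx + [u'(x) v(x)]_0^5.
Choose V so that boundary terms are either known or forced to vanish.
u has homogeneous Neumann: u'(0) = u'(5) = 0. So [u' v]_0^5 = 0·v(5) − 0·v(0) = 0 for any v; take V = H^1(0, 5).
Weak formulation: find u (satisfying any essential BC) such that ∫_0^5 u'(x) v'(x) dx = ∫_0^5 f v dx for all v ∈ V (homogeneous Neumann, so boundary terms vanish).
Substituting f(x) = 6*cos(3*π*x/5), the right-hand side is ∫_0^5 (6*cos(3*π*x/5)) v dx.
Compatibility check (pure Neumann): taking v ≡ 1 ∈ V gives 0 = ∫_0^5 f dx + (0) − (0), i.e. ∫_0^5 f dx must equal u'(0) − u'(5) = 0. Indeed ∫_0^5 (6*cos(3*π*x/5)) dx = 0, so the data are compatible. The solution is then unique only up to an additive constant (fix it e.g. by requiring ∫_0^5 u dx = 0).


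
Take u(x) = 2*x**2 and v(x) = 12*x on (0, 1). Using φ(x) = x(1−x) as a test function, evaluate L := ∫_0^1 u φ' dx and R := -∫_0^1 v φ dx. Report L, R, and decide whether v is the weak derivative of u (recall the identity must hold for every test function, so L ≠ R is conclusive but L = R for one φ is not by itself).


LHS = -1/3, RHS = -1. No, v is not the weak derivative of u.

u(x) = 2*x**2, classical derivative u'(x) = 4*x.
φ(x) = x(1−x), so φ'(x) = 1 - 2*x.
Note φ(0) = φ(1) = 0, so the boundary term u·φ vanishes.
LHS = ∫_0^1 u(x) φ'(x) dx = ∫_0^1 (-4*x^3 + 2*x^2) dx. Term by term:
  ∫_0^1 -4*x^3 dx = -1;  ∫_0^1 2*x^2 dx = 2/3.
Sum: -1 + 2/3 = -1/3.
So LHS = -1/3.
∫_0^1 v(x) φ(x) dx = ∫_0^1 (-12*x^3 + 12*x^2) dx. Term by term:
  ∫_0^1 -12*x^3 dx = -3;  ∫_0^1 12*x^2 dx = 4.
Sum: -3 + 4 = 1.
So RHS = -∫_0^1 v(x) φ(x) dx = -1.
LHS − RHS = 2/3 ≠ 0, so the identity fails.
(For a valid weak derivative the identity must hold for EVERY test function, in particular this one. The failure shows v is NOT the weak derivative of u.)
Correct weak derivative would be u'(x) = 4*x.


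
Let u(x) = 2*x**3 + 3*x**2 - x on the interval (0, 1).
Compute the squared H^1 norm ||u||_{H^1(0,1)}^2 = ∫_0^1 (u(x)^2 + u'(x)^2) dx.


||u||_{H^1}^2 = 6427/210

The H^1 norm (squared) on an interval (0, L) is
  ||u||_{H^1}^2 = ∫_0^L u(x)^2 dx + ∫_0^L u'(x)^2 dx.
Compute u'(x) = 6*x**2 + 6*x - 1.
Then u(x)^2 = 4*x**6 + 12*x**5 + 5*x**4 - 6*x**3 + x**2 and u'(x)^2 = 36*x**4 + 72*x**3 + 24*x**2 - 12*x + 1.
Integrate each monomial from 0 to 1 using ∫_0^1 c·x^n dx = c·1^(n+1)/(n+1):
  ∫_0^1 u(x)^2 dx = ∫_0^1 (4*x^6 + 12*x^5 + 5*x^4 - 6*x^3 + x^2) dx. Term by term:
    ∫_0^1 4*x^6 dx = 4/7;  ∫_0^1 12*x^5 dx = 2;  ∫_0^1 5*x^4 dx = 1;
    ∫_0^1 -6*x^3 dx = -3/2;  ∫_0^1 x^2 dx = 1/3.
  Sum: 4/7 + 2 + 1 − 3/2 + 1/3 = 101/42.
  ∫_0^1 u'(x)^2 dx = ∫_0^1 (36*x^4 + 72*x^3 + 24*x^2 - 12*x + 1) dx. Term by term:
    ∫_0^1 36*x^4 dx = 36/5;  ∫_0^1 72*x^3 dx = 18;  ∫_0^1 24*x^2 dx = 8;
    ∫_0^1 -12*x dx = -6;  ∫_0^1 1 dx = 1.
  Sum: 36/5 + 18 + 8 − 6 + 1 = 141/5.
Adding: ||u||_{H^1}^2 = 101/42 + 141/5 = 6427/210.


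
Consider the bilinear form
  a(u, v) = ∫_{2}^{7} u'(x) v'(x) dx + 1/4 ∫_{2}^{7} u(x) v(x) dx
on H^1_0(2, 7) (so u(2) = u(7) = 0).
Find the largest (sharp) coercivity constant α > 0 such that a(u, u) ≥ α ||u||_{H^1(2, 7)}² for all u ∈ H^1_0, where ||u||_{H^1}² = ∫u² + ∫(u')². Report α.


α = (25/4 + π^2)/(π^2 + 25)

Coercivity of a(·,·) on H^1_0(2, 7) means a(u, u) ≥ α ||u||_{H^1}² for every u ∈ H^1_0.
The interval has length L = 5, and Poincaré/coercivity depend only on L. Here a(u, u) = ∫(u')² + (1/4)·∫u².
Here 0 < c = 1/4 < 1. The condition a(u,u) ≥ α||u||_{H^1}² reads (1−α)∫(u')² ≥ (α−c)∫u². Any admissible α is ≤ 1 (rapidly oscillating u have ∫u²/∫(u')² → 0), and α = 1 would force 0 ≥ (1−c)∫u², impossible since c < 1; so 1−α > 0. By the sharp Poincaré inequality on H^1_0 of an interval of length L, ∫(u')² ≥ (π/L)²∫u² with equality for the first sine mode sin(π(x−x₀)/L) (x₀ the left endpoint), so the inequality holds for all u iff (1−α)(π/L)² ≥ α − c, i.e. α ≤ ((π/L)² + c)/((π/L)² + 1) = (1 + c(L/π)²)/(1 + (L/π)²). With (π/L)² = π^2/25 and c = 1/4, the largest admissible constant is α = ((π/L)² + c)/((π/L)² + 1).
Simplifying, α = (25/4 + π^2)/(π^2 + 25).


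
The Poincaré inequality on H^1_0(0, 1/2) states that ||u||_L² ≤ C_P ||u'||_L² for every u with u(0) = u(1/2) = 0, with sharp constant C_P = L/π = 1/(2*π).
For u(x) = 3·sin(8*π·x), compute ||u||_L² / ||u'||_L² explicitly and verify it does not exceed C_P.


||u||_L² / ||u'||_L² = 1/(8*π) < C_P = 1/(2*π).

u(x) = 3·sin(8*π·x), so u'(x) = 24*π*cos(8*π*x).
Writing u(x) = A·sin(kπx/L) with A = 3 and k = 4, use ∫_0^L sin²(kπx/L) dx = L/2 and ∫_0^L cos²(kπx/L) dx = L/2.
u² = 9·sin²(8*π·x) and (u')² = 576*π^2·cos²(8*π·x), and each of sin², cos² integrates to L/2 = 1/4 over (0, 1/2).
∫_0^1/2 u² dx = 9/4, so ||u||_L² = 3/2.
∫_0^1/2 (u')² dx = 144*π^2, so ||u'||_L² = 12*π.
Ratio ||u||_L² / ||u'||_L² = 1/(8*π).
Sharp Poincaré constant on H^1_0(0, 1/2) is C_P = L/π = 1/(2*π), achieved by sin(2*π·x).
This is the k = 4 harmonic; the ratio L/(kπ) is strictly less than C_P = L/π, consistent with the sharp inequality ||u||_L² ≤ C_P ||u'||_L².


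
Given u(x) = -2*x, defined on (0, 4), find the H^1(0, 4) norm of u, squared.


||u||_{H^1}^2 = 304/3

The H^1 norm (squared) on an interval (0, L) is
  ||u||_{H^1}^2 = ∫_0^L u(x)^2 dx + ∫_0^L u'(x)^2 dx.
Compute u'(x) = -2.
Then u(x)^2 = 4*x**2 and u'(x)^2 = 4.
Integrate each monomial from 0 to 4 using ∫_0^4 c·x^n dx = c·4^(n+1)/(n+1):
  ∫_0^4 u(x)^2 dx = ∫_0^4 (4*x^2) dx. Term by term:
    ∫_0^4 4*x^2 dx = 256/3.
  ∫_0^4 u'(x)^2 dx = ∫_0^4 (4) dx. Term by term:
    ∫_0^4 4 dx = 16.
Adding: ||u||_{H^1}^2 = 256/3 + 16 = 304/3.


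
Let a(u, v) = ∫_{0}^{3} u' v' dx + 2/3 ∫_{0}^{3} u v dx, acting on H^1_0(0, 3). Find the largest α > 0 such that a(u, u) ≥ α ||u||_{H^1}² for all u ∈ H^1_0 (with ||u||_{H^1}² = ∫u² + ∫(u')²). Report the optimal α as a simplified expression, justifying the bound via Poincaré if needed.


α = (6 + π^2)/(9 + π^2)

Coercivity of a(·,·) on H^1_0(0, 3) means a(u, u) ≥ α ||u||_{H^1}² for every u ∈ H^1_0.
The interval has length L = 3, and Poincaré/coercivity depend only on L. Here a(u, u) = ∫(u')² + (2/3)·∫u².
Here 0 < c = 2/3 < 1. The condition a(u,u) ≥ α||u||_{H^1}² reads (1−α)∫(u')² ≥ (α−c)∫u². Any admissible α is ≤ 1 (rapidly oscillating u have ∫u²/∫(u')² → 0), and α = 1 would force 0 ≥ (1−c)∫u², impossible since c < 1; so 1−α > 0. By the sharp Poincaré inequality on H^1_0 of an interval of length L, ∫(u')² ≥ (π/L)²∫u² with equality for the first sine mode sin(π(x−x₀)/L) (x₀ the left endpoint), so the inequality holds for all u iff (1−α)(π/L)² ≥ α − c, i.e. α ≤ ((π/L)² + c)/((π/L)² + 1) = (1 + c(L/π)²)/(1 + (L/π)²). With (π/L)² = π^2/9 and c = 2/3, the largest admissible constant is α = ((π/L)² + c)/((π/L)² + 1).
Simplifying, α = (6 + π^2)/(9 + π^2).


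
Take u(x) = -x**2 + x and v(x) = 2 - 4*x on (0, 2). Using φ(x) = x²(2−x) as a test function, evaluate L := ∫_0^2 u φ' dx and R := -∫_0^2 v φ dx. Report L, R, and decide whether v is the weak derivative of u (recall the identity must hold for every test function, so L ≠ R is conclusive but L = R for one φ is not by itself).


LHS = 28/15, RHS = 56/15. No, v is not the weak derivative of u.

u(x) = -x**2 + x, classical derivative u'(x) = 1 - 2*x.
φ(x) = x²(2−x), so φ'(x) = x*(4 - 3*x).
Note φ(0) = φ(2) = 0, so the boundary term u·φ vanishes.
LHS = ∫_0^2 u(x) φ'(x) dx = ∫_0^2 (3*x^4 - 7*x^3 + 4*x^2) dx. Term by term:
  ∫_0^2 3*x^4 dx = 96/5;  ∫_0^2 -7*x^3 dx = -28;  ∫_0^2 4*x^2 dx = 32/3.
Sum: 96/5 − 28 + 32/3 = 28/15.
So LHS = 28/15.
∫_0^2 v(x) φ(x) dx = ∫_0^2 (4*x^4 - 10*x^3 + 4*x^2) dx. Term by term:
  ∫_0^2 4*x^4 dx = 128/5;  ∫_0^2 -10*x^3 dx = -40;  ∫_0^2 4*x^2 dx = 32/3.
Sum: 128/5 − 40 + 32/3 = -56/15.
So RHS = -∫_0^2 v(x) φ(x) dx = 56/15.
LHS − RHS = -28/15 ≠ 0, so the identity fails.
(For a valid weak derivative the identity must hold for EVERY test function, in particular this one. The failure shows v is NOT the weak derivative of u.)
Correct weak derivative would be u'(x) = 1 - 2*x.
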